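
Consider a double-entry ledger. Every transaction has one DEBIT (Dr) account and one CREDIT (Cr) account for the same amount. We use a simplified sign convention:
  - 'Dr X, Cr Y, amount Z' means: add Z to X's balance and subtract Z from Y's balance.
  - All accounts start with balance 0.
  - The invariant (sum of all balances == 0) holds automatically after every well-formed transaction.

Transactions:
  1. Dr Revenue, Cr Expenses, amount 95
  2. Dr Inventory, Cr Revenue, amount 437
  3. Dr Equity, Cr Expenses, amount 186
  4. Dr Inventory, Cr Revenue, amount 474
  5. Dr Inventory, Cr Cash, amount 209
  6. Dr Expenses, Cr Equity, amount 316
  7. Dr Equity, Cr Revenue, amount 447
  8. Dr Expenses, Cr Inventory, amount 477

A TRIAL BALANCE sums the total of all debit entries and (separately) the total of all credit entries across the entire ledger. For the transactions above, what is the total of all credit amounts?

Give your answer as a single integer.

Txn 1: credit+=95
Txn 2: credit+=437
Txn 3: credit+=186
Txn 4: credit+=474
Txn 5: credit+=209
Txn 6: credit+=316
Txn 7: credit+=447
Txn 8: credit+=477
Total credits = 2641

Answer: 2641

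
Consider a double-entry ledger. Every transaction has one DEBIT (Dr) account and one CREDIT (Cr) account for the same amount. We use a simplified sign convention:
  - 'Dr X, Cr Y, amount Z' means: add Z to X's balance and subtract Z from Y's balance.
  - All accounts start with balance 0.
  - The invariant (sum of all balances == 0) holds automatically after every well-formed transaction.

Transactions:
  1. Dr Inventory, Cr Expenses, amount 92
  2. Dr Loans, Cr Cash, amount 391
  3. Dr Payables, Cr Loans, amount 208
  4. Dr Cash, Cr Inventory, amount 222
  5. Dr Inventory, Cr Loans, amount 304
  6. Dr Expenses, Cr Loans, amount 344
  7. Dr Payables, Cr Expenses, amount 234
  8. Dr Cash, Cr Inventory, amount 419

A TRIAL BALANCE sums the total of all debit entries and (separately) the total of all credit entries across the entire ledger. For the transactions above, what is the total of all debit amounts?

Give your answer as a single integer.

Answer: 2214

Derivation:
Txn 1: debit+=92
Txn 2: debit+=391
Txn 3: debit+=208
Txn 4: debit+=222
Txn 5: debit+=304
Txn 6: debit+=344
Txn 7: debit+=234
Txn 8: debit+=419
Total debits = 2214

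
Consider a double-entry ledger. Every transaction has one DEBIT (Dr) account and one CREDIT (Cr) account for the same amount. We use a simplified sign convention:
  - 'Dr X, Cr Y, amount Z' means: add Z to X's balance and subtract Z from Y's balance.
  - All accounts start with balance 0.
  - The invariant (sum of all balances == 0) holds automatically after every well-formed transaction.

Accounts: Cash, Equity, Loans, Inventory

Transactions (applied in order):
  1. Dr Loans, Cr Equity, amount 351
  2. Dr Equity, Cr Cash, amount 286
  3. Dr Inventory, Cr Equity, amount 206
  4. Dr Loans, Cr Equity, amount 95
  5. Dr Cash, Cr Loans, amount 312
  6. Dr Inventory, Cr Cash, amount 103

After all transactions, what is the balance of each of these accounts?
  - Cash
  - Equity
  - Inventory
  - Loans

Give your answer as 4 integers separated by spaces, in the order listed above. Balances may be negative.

Answer: -77 -366 309 134

Derivation:
After txn 1 (Dr Loans, Cr Equity, amount 351): Equity=-351 Loans=351
After txn 2 (Dr Equity, Cr Cash, amount 286): Cash=-286 Equity=-65 Loans=351
After txn 3 (Dr Inventory, Cr Equity, amount 206): Cash=-286 Equity=-271 Inventory=206 Loans=351
After txn 4 (Dr Loans, Cr Equity, amount 95): Cash=-286 Equity=-366 Inventory=206 Loans=446
After txn 5 (Dr Cash, Cr Loans, amount 312): Cash=26 Equity=-366 Inventory=206 Loans=134
After txn 6 (Dr Inventory, Cr Cash, amount 103): Cash=-77 Equity=-366 Inventory=309 Loans=134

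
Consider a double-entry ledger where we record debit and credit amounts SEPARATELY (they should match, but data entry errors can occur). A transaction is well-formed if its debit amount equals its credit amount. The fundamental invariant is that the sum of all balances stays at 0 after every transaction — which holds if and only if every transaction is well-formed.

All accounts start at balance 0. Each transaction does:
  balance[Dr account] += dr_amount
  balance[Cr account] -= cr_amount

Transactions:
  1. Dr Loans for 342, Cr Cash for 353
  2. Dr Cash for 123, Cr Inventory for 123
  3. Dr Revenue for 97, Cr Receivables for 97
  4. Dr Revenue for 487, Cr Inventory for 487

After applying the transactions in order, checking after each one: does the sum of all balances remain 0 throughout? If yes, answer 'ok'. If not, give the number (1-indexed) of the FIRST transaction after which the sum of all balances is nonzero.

Answer: 1

Derivation:
After txn 1: dr=342 cr=353 sum_balances=-11
After txn 2: dr=123 cr=123 sum_balances=-11
After txn 3: dr=97 cr=97 sum_balances=-11
After txn 4: dr=487 cr=487 sum_balances=-11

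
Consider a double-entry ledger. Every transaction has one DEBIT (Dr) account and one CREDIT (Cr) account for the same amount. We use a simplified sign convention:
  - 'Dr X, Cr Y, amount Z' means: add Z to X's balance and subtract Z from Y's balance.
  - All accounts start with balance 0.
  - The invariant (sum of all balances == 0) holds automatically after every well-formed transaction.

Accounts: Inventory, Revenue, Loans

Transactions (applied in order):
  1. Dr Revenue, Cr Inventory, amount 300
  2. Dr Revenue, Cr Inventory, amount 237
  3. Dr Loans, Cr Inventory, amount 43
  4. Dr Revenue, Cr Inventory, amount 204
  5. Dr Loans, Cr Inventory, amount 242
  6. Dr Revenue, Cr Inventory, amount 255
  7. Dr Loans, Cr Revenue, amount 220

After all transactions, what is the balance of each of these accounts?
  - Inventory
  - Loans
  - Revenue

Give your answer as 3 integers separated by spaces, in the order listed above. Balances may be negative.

After txn 1 (Dr Revenue, Cr Inventory, amount 300): Inventory=-300 Revenue=300
After txn 2 (Dr Revenue, Cr Inventory, amount 237): Inventory=-537 Revenue=537
After txn 3 (Dr Loans, Cr Inventory, amount 43): Inventory=-580 Loans=43 Revenue=537
After txn 4 (Dr Revenue, Cr Inventory, amount 204): Inventory=-784 Loans=43 Revenue=741
After txn 5 (Dr Loans, Cr Inventory, amount 242): Inventory=-1026 Loans=285 Revenue=741
After txn 6 (Dr Revenue, Cr Inventory, amount 255): Inventory=-1281 Loans=285 Revenue=996
After txn 7 (Dr Loans, Cr Revenue, amount 220): Inventory=-1281 Loans=505 Revenue=776

Answer: -1281 505 776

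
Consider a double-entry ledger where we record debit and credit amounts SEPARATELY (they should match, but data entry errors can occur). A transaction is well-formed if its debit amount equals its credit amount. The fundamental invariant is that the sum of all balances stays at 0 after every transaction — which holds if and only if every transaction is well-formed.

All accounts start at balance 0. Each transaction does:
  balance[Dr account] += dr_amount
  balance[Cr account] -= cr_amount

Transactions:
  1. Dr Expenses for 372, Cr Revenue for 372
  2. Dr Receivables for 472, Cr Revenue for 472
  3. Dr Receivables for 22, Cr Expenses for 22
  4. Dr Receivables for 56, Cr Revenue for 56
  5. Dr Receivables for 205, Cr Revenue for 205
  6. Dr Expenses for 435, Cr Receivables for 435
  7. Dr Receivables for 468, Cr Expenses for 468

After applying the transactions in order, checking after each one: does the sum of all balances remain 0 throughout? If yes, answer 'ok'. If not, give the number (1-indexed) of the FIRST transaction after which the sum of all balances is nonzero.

Answer: ok

Derivation:
After txn 1: dr=372 cr=372 sum_balances=0
After txn 2: dr=472 cr=472 sum_balances=0
After txn 3: dr=22 cr=22 sum_balances=0
After txn 4: dr=56 cr=56 sum_balances=0
After txn 5: dr=205 cr=205 sum_balances=0
After txn 6: dr=435 cr=435 sum_balances=0
After txn 7: dr=468 cr=468 sum_balances=0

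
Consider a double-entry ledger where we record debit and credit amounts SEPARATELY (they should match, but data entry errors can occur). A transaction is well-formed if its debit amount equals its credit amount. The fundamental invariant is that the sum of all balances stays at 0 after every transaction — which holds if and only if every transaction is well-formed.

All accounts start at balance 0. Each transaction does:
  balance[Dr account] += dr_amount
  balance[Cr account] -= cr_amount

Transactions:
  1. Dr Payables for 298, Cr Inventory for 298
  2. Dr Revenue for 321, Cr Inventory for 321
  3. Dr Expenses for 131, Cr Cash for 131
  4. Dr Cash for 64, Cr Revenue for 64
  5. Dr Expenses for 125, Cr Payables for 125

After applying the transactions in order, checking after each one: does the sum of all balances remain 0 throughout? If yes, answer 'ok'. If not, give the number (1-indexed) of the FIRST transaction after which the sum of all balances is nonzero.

Answer: ok

Derivation:
After txn 1: dr=298 cr=298 sum_balances=0
After txn 2: dr=321 cr=321 sum_balances=0
After txn 3: dr=131 cr=131 sum_balances=0
After txn 4: dr=64 cr=64 sum_balances=0
After txn 5: dr=125 cr=125 sum_balances=0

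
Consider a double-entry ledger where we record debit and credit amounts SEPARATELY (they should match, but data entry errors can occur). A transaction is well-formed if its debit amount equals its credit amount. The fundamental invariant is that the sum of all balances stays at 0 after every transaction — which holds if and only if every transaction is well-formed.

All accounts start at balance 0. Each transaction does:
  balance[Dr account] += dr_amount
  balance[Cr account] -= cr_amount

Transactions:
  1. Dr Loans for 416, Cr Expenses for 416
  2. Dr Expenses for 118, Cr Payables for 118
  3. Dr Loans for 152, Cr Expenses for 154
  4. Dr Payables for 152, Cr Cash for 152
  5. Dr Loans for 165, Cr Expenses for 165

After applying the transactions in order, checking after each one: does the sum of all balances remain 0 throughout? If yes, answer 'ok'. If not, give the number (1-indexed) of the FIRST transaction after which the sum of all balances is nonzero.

After txn 1: dr=416 cr=416 sum_balances=0
After txn 2: dr=118 cr=118 sum_balances=0
After txn 3: dr=152 cr=154 sum_balances=-2
After txn 4: dr=152 cr=152 sum_balances=-2
After txn 5: dr=165 cr=165 sum_balances=-2

Answer: 3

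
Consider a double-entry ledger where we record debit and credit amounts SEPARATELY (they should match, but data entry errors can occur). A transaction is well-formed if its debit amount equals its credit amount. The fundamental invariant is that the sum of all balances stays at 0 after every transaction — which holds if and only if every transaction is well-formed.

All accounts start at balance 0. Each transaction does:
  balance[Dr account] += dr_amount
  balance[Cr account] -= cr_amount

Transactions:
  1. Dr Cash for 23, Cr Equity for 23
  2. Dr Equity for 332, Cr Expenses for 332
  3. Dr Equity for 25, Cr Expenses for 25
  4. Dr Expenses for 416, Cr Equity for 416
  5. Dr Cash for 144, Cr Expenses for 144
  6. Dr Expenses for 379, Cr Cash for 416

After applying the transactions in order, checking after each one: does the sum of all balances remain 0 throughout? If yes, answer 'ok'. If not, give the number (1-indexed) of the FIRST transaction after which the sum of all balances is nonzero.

After txn 1: dr=23 cr=23 sum_balances=0
After txn 2: dr=332 cr=332 sum_balances=0
After txn 3: dr=25 cr=25 sum_balances=0
After txn 4: dr=416 cr=416 sum_balances=0
After txn 5: dr=144 cr=144 sum_balances=0
After txn 6: dr=379 cr=416 sum_balances=-37

Answer: 6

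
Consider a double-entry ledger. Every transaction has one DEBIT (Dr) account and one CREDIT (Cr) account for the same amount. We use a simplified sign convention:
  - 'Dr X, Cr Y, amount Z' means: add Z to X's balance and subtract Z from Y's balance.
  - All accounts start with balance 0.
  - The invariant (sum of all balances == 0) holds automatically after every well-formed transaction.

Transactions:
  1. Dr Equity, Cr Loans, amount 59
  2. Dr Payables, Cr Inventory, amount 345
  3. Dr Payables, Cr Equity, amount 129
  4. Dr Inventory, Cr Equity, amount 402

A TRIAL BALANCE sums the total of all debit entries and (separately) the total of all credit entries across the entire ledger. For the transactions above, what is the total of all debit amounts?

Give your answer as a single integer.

Txn 1: debit+=59
Txn 2: debit+=345
Txn 3: debit+=129
Txn 4: debit+=402
Total debits = 935

Answer: 935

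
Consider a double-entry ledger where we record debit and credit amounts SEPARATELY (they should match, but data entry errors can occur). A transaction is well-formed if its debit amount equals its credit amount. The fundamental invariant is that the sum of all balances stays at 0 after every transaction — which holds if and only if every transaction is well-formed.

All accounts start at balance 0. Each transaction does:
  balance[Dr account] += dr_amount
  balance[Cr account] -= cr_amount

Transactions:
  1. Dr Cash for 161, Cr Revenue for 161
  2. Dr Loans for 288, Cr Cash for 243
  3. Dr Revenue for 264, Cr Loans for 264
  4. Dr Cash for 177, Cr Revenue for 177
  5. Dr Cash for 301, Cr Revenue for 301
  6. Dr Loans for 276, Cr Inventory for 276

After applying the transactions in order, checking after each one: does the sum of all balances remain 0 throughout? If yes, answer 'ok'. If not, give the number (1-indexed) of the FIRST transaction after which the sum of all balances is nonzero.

Answer: 2

Derivation:
After txn 1: dr=161 cr=161 sum_balances=0
After txn 2: dr=288 cr=243 sum_balances=45
After txn 3: dr=264 cr=264 sum_balances=45
After txn 4: dr=177 cr=177 sum_balances=45
After txn 5: dr=301 cr=301 sum_balances=45
After txn 6: dr=276 cr=276 sum_balances=45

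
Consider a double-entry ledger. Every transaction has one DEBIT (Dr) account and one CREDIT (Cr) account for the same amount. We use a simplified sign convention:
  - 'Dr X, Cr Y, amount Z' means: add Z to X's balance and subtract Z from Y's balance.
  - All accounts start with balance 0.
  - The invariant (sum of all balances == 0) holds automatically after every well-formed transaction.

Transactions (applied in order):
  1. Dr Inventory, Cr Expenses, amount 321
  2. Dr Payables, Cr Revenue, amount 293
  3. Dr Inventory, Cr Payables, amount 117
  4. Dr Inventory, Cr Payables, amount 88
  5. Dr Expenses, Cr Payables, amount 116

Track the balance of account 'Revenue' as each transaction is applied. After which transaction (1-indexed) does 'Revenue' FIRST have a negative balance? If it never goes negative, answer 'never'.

Answer: 2

Derivation:
After txn 1: Revenue=0
After txn 2: Revenue=-293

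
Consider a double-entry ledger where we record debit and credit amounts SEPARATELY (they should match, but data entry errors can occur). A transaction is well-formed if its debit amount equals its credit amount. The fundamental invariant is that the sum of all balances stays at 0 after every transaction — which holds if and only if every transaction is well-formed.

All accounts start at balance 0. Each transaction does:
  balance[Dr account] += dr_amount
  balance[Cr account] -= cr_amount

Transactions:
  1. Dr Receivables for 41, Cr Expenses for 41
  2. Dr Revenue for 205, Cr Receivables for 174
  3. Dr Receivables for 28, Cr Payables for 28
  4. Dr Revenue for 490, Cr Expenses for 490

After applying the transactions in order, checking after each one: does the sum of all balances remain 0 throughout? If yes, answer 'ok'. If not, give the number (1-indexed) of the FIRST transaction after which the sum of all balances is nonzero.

After txn 1: dr=41 cr=41 sum_balances=0
After txn 2: dr=205 cr=174 sum_balances=31
After txn 3: dr=28 cr=28 sum_balances=31
After txn 4: dr=490 cr=490 sum_balances=31

Answer: 2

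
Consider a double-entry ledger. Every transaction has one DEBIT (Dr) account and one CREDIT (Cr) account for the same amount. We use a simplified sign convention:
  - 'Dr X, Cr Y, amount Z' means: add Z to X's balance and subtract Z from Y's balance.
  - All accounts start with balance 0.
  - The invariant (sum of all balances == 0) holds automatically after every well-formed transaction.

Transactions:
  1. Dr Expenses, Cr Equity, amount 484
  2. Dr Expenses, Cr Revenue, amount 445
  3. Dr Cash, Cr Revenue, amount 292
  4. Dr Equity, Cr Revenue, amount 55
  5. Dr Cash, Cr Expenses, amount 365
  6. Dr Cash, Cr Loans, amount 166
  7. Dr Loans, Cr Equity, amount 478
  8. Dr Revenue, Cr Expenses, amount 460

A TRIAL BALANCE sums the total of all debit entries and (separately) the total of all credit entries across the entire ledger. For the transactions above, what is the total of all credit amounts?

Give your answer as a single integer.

Txn 1: credit+=484
Txn 2: credit+=445
Txn 3: credit+=292
Txn 4: credit+=55
Txn 5: credit+=365
Txn 6: credit+=166
Txn 7: credit+=478
Txn 8: credit+=460
Total credits = 2745

Answer: 2745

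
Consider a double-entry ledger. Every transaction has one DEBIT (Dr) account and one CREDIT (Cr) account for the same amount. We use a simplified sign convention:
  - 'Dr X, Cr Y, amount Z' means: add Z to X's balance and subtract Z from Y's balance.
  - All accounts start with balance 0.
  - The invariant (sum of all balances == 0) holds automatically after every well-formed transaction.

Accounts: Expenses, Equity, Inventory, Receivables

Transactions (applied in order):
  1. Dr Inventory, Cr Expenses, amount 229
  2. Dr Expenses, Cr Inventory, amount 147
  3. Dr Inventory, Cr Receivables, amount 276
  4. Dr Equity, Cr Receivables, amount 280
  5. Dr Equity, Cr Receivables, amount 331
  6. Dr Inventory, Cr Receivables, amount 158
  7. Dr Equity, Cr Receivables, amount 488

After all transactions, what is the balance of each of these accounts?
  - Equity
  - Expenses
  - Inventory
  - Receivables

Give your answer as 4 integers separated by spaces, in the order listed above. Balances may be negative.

After txn 1 (Dr Inventory, Cr Expenses, amount 229): Expenses=-229 Inventory=229
After txn 2 (Dr Expenses, Cr Inventory, amount 147): Expenses=-82 Inventory=82
After txn 3 (Dr Inventory, Cr Receivables, amount 276): Expenses=-82 Inventory=358 Receivables=-276
After txn 4 (Dr Equity, Cr Receivables, amount 280): Equity=280 Expenses=-82 Inventory=358 Receivables=-556
After txn 5 (Dr Equity, Cr Receivables, amount 331): Equity=611 Expenses=-82 Inventory=358 Receivables=-887
After txn 6 (Dr Inventory, Cr Receivables, amount 158): Equity=611 Expenses=-82 Inventory=516 Receivables=-1045
After txn 7 (Dr Equity, Cr Receivables, amount 488): Equity=1099 Expenses=-82 Inventory=516 Receivables=-1533

Answer: 1099 -82 516 -1533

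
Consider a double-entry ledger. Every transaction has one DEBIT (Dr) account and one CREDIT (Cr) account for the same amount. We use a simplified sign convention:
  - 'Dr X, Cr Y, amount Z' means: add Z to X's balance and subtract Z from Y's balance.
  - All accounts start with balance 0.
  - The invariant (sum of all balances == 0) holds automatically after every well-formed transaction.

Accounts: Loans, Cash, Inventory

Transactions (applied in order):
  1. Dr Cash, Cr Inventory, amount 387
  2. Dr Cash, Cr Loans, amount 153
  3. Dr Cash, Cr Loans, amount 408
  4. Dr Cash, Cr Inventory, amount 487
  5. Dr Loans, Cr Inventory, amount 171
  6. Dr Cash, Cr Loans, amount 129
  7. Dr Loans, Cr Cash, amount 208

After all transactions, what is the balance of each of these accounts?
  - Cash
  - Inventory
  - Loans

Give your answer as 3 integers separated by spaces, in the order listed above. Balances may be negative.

Answer: 1356 -1045 -311

Derivation:
After txn 1 (Dr Cash, Cr Inventory, amount 387): Cash=387 Inventory=-387
After txn 2 (Dr Cash, Cr Loans, amount 153): Cash=540 Inventory=-387 Loans=-153
After txn 3 (Dr Cash, Cr Loans, amount 408): Cash=948 Inventory=-387 Loans=-561
After txn 4 (Dr Cash, Cr Inventory, amount 487): Cash=1435 Inventory=-874 Loans=-561
After txn 5 (Dr Loans, Cr Inventory, amount 171): Cash=1435 Inventory=-1045 Loans=-390
After txn 6 (Dr Cash, Cr Loans, amount 129): Cash=1564 Inventory=-1045 Loans=-519
After txn 7 (Dr Loans, Cr Cash, amount 208): Cash=1356 Inventory=-1045 Loans=-311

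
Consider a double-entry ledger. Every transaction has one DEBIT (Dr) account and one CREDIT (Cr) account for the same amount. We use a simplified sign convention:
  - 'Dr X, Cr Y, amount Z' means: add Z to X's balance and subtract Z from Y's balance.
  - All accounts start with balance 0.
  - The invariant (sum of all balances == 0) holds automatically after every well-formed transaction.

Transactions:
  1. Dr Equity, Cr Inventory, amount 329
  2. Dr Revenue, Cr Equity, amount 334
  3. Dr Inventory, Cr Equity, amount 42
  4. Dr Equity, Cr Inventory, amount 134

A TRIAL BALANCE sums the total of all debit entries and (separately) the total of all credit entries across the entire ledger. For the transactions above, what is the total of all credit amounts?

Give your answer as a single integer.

Answer: 839

Derivation:
Txn 1: credit+=329
Txn 2: credit+=334
Txn 3: credit+=42
Txn 4: credit+=134
Total credits = 839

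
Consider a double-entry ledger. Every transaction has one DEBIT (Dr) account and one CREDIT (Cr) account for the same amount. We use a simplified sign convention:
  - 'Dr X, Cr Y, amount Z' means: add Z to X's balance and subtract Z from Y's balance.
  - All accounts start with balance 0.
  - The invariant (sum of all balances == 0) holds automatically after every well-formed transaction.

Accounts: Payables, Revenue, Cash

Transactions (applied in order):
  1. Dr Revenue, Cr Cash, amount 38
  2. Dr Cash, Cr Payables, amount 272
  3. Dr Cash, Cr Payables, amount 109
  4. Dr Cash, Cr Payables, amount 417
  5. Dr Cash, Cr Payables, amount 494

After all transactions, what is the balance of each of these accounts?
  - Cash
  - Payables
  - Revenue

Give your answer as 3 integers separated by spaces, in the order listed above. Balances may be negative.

Answer: 1254 -1292 38

Derivation:
After txn 1 (Dr Revenue, Cr Cash, amount 38): Cash=-38 Revenue=38
After txn 2 (Dr Cash, Cr Payables, amount 272): Cash=234 Payables=-272 Revenue=38
After txn 3 (Dr Cash, Cr Payables, amount 109): Cash=343 Payables=-381 Revenue=38
After txn 4 (Dr Cash, Cr Payables, amount 417): Cash=760 Payables=-798 Revenue=38
After txn 5 (Dr Cash, Cr Payables, amount 494): Cash=1254 Payables=-1292 Revenue=38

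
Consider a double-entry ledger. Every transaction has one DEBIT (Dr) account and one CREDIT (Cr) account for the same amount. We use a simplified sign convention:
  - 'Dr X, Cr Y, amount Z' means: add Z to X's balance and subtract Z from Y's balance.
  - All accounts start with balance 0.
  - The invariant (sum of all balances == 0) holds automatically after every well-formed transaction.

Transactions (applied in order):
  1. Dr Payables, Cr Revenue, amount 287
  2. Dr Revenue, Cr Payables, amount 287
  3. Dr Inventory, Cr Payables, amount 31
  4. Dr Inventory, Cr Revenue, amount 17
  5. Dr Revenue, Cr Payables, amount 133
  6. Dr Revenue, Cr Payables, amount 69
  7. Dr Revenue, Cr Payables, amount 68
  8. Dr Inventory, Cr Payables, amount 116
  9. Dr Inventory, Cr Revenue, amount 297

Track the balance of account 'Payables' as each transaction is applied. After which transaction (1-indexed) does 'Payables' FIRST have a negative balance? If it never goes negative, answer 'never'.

After txn 1: Payables=287
After txn 2: Payables=0
After txn 3: Payables=-31

Answer: 3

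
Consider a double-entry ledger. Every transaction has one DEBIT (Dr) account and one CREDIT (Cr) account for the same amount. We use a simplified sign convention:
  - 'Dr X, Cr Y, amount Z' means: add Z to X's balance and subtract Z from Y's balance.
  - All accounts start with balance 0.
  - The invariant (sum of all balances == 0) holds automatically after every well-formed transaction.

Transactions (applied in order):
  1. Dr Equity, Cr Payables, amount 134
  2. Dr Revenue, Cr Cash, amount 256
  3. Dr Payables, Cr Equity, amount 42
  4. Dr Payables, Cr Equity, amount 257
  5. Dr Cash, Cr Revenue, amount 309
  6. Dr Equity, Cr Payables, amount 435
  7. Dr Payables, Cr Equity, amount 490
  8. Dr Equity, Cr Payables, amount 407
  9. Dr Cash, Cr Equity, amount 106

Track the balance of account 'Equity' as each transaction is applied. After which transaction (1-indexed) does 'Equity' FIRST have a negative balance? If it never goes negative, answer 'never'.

After txn 1: Equity=134
After txn 2: Equity=134
After txn 3: Equity=92
After txn 4: Equity=-165

Answer: 4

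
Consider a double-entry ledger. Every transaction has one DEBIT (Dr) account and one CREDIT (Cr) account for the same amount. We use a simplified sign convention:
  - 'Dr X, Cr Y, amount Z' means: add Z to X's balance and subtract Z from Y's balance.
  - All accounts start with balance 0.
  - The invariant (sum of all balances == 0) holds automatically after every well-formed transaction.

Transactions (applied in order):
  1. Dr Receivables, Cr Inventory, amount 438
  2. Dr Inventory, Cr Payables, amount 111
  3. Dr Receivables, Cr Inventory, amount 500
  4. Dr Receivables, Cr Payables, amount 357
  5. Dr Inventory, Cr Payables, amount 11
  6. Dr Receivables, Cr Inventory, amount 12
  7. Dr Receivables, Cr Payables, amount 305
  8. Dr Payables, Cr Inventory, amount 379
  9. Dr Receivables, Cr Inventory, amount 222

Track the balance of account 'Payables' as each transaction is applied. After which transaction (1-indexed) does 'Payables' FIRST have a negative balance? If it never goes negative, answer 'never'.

After txn 1: Payables=0
After txn 2: Payables=-111

Answer: 2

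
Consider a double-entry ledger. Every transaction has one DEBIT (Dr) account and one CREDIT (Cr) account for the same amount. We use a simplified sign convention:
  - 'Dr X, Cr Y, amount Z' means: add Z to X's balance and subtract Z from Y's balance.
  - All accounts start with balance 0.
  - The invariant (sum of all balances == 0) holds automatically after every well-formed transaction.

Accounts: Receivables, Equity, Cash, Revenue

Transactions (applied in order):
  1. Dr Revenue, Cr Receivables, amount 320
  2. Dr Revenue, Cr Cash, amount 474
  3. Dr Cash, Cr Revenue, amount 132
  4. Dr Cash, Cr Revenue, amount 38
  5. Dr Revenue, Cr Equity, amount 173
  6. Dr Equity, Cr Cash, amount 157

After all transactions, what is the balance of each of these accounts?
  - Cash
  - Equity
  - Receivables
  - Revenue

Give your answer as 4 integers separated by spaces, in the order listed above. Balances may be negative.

After txn 1 (Dr Revenue, Cr Receivables, amount 320): Receivables=-320 Revenue=320
After txn 2 (Dr Revenue, Cr Cash, amount 474): Cash=-474 Receivables=-320 Revenue=794
After txn 3 (Dr Cash, Cr Revenue, amount 132): Cash=-342 Receivables=-320 Revenue=662
After txn 4 (Dr Cash, Cr Revenue, amount 38): Cash=-304 Receivables=-320 Revenue=624
After txn 5 (Dr Revenue, Cr Equity, amount 173): Cash=-304 Equity=-173 Receivables=-320 Revenue=797
After txn 6 (Dr Equity, Cr Cash, amount 157): Cash=-461 Equity=-16 Receivables=-320 Revenue=797

Answer: -461 -16 -320 797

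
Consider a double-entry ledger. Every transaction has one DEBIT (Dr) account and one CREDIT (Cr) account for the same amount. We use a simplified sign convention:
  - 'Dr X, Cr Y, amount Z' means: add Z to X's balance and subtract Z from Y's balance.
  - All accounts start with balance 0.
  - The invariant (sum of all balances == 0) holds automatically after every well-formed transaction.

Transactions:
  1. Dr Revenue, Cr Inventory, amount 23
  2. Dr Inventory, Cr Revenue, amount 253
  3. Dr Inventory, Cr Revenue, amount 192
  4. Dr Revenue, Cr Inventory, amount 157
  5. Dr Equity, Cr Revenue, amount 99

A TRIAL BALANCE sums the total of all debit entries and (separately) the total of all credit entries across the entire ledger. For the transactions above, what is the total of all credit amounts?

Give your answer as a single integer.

Answer: 724

Derivation:
Txn 1: credit+=23
Txn 2: credit+=253
Txn 3: credit+=192
Txn 4: credit+=157
Txn 5: credit+=99
Total credits = 724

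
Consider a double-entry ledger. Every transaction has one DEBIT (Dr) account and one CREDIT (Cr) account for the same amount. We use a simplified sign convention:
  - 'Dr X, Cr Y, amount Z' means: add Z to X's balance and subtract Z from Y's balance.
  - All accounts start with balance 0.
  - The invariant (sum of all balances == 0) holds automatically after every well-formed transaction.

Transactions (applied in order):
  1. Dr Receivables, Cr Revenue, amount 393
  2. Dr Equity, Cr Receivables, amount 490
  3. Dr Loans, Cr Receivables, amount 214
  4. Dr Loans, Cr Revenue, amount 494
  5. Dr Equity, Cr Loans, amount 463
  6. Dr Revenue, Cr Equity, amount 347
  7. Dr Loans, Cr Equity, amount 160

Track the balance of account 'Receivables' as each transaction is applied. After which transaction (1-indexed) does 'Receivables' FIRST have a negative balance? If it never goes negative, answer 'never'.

Answer: 2

Derivation:
After txn 1: Receivables=393
After txn 2: Receivables=-97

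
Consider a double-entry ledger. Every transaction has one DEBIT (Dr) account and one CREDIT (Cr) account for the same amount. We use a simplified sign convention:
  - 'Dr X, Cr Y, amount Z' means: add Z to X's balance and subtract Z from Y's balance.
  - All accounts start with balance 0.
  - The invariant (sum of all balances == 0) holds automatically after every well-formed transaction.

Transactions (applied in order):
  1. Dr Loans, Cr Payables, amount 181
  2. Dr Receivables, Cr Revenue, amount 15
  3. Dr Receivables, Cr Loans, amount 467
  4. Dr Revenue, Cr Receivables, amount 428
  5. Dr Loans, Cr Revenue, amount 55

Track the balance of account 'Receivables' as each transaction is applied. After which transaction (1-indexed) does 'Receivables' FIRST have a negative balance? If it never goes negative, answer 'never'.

After txn 1: Receivables=0
After txn 2: Receivables=15
After txn 3: Receivables=482
After txn 4: Receivables=54
After txn 5: Receivables=54

Answer: never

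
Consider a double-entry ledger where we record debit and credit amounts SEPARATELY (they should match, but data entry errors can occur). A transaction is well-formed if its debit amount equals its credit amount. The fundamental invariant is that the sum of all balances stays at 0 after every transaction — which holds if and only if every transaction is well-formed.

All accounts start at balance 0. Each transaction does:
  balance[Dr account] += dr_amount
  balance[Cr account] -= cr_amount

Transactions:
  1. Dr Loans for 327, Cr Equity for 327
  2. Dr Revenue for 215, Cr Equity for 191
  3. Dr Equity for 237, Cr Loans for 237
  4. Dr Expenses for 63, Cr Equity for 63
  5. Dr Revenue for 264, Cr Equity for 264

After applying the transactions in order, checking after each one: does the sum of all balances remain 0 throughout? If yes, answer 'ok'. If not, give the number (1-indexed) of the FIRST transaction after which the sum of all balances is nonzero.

After txn 1: dr=327 cr=327 sum_balances=0
After txn 2: dr=215 cr=191 sum_balances=24
After txn 3: dr=237 cr=237 sum_balances=24
After txn 4: dr=63 cr=63 sum_balances=24
After txn 5: dr=264 cr=264 sum_balances=24

Answer: 2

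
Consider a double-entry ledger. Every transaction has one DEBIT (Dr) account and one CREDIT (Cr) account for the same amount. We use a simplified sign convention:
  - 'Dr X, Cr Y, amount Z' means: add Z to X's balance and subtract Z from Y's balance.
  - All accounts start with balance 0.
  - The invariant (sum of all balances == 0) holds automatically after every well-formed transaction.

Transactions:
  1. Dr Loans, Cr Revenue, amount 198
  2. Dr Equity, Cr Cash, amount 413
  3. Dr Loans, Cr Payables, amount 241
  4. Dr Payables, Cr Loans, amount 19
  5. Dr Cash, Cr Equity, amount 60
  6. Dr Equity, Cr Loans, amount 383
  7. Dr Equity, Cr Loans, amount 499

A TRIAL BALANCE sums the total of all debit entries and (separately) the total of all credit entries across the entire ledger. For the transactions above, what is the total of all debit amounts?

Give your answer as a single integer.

Txn 1: debit+=198
Txn 2: debit+=413
Txn 3: debit+=241
Txn 4: debit+=19
Txn 5: debit+=60
Txn 6: debit+=383
Txn 7: debit+=499
Total debits = 1813

Answer: 1813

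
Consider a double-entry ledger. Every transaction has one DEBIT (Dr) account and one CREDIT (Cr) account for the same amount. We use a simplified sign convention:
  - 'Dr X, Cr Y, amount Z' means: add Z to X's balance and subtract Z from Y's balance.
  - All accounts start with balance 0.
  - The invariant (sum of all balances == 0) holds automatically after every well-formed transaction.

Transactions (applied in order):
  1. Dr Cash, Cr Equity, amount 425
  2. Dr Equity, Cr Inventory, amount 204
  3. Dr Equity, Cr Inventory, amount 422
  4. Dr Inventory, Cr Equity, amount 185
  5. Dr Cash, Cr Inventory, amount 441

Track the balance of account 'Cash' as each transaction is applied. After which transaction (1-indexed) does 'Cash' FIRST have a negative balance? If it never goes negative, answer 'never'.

After txn 1: Cash=425
After txn 2: Cash=425
After txn 3: Cash=425
After txn 4: Cash=425
After txn 5: Cash=866

Answer: never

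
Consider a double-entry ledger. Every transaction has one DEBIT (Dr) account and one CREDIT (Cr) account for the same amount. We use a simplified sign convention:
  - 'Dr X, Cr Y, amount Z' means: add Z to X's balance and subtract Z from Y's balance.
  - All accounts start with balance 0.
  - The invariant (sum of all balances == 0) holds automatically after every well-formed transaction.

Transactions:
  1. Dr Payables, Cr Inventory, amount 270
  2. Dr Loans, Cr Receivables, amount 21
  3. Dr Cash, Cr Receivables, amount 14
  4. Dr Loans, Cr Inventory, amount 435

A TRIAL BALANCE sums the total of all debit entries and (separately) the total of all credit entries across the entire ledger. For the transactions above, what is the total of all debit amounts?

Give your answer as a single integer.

Answer: 740

Derivation:
Txn 1: debit+=270
Txn 2: debit+=21
Txn 3: debit+=14
Txn 4: debit+=435
Total debits = 740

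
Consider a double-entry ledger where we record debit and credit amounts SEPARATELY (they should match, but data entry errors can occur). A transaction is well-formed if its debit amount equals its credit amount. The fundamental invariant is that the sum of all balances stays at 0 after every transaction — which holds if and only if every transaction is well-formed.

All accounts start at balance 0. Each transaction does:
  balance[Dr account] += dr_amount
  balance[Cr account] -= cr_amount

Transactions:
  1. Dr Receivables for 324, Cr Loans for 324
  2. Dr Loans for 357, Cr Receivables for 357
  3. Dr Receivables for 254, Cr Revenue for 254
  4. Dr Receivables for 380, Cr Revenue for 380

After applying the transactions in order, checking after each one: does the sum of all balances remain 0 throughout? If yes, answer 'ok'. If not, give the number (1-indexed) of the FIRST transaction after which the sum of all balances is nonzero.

Answer: ok

Derivation:
After txn 1: dr=324 cr=324 sum_balances=0
After txn 2: dr=357 cr=357 sum_balances=0
After txn 3: dr=254 cr=254 sum_balances=0
After txn 4: dr=380 cr=380 sum_balances=0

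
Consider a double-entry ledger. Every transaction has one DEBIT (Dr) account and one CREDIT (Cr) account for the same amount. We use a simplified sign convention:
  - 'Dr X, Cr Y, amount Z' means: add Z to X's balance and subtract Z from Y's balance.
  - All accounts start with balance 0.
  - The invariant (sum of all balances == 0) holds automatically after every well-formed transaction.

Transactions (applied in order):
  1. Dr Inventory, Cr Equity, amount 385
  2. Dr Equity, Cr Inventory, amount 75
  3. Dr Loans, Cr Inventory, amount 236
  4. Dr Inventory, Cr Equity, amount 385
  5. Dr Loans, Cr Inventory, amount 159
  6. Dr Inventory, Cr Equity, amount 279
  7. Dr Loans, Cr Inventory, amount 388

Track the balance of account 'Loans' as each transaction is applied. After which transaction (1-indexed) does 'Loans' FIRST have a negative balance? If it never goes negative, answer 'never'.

Answer: never

Derivation:
After txn 1: Loans=0
After txn 2: Loans=0
After txn 3: Loans=236
After txn 4: Loans=236
After txn 5: Loans=395
After txn 6: Loans=395
After txn 7: Loans=783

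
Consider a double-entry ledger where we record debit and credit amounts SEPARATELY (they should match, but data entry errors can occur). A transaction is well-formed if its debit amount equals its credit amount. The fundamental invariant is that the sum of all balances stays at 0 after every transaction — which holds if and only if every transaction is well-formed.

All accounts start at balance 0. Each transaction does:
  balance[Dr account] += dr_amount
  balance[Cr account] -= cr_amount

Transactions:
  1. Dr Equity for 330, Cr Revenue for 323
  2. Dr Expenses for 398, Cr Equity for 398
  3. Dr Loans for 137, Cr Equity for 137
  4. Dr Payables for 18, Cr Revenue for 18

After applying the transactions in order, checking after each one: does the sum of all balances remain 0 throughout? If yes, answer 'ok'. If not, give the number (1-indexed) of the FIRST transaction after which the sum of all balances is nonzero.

After txn 1: dr=330 cr=323 sum_balances=7
After txn 2: dr=398 cr=398 sum_balances=7
After txn 3: dr=137 cr=137 sum_balances=7
After txn 4: dr=18 cr=18 sum_balances=7

Answer: 1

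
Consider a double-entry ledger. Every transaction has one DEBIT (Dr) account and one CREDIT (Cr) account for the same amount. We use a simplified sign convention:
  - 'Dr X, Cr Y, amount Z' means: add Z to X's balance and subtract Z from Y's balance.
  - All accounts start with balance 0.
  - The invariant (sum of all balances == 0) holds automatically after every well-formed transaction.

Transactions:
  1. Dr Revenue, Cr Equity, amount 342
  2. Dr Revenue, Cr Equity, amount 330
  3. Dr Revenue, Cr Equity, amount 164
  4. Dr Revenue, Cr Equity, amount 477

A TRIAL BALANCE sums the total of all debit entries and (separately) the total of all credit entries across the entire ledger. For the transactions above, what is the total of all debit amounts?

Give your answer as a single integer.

Txn 1: debit+=342
Txn 2: debit+=330
Txn 3: debit+=164
Txn 4: debit+=477
Total debits = 1313

Answer: 1313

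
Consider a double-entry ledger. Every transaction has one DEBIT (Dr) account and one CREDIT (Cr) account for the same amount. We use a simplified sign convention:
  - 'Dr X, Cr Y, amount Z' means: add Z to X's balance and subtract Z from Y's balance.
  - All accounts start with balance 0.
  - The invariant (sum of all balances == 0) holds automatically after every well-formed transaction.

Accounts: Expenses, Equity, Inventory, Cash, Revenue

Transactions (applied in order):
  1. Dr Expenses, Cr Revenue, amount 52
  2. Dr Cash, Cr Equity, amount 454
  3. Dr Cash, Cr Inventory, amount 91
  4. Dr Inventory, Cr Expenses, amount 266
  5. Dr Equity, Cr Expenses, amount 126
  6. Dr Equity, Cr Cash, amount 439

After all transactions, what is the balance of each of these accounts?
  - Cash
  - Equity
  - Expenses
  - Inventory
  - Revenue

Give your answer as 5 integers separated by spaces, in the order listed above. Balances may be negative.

After txn 1 (Dr Expenses, Cr Revenue, amount 52): Expenses=52 Revenue=-52
After txn 2 (Dr Cash, Cr Equity, amount 454): Cash=454 Equity=-454 Expenses=52 Revenue=-52
After txn 3 (Dr Cash, Cr Inventory, amount 91): Cash=545 Equity=-454 Expenses=52 Inventory=-91 Revenue=-52
After txn 4 (Dr Inventory, Cr Expenses, amount 266): Cash=545 Equity=-454 Expenses=-214 Inventory=175 Revenue=-52
After txn 5 (Dr Equity, Cr Expenses, amount 126): Cash=545 Equity=-328 Expenses=-340 Inventory=175 Revenue=-52
After txn 6 (Dr Equity, Cr Cash, amount 439): Cash=106 Equity=111 Expenses=-340 Inventory=175 Revenue=-52

Answer: 106 111 -340 175 -52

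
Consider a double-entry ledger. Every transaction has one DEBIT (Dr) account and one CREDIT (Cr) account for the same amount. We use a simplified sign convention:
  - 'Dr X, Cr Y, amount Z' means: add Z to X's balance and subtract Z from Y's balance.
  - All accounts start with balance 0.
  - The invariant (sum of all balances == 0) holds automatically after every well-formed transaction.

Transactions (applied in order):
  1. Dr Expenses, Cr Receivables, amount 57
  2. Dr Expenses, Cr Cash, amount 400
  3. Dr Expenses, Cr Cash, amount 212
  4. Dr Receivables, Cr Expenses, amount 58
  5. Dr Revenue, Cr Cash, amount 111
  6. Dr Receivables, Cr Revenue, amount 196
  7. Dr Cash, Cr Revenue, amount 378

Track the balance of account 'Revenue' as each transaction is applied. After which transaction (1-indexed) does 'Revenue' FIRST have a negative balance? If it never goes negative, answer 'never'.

After txn 1: Revenue=0
After txn 2: Revenue=0
After txn 3: Revenue=0
After txn 4: Revenue=0
After txn 5: Revenue=111
After txn 6: Revenue=-85

Answer: 6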